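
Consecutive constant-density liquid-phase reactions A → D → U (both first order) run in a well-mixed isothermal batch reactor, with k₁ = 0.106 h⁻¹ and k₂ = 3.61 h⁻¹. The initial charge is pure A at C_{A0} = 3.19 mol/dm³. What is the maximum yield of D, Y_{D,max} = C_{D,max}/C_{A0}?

For a first-order series the maximum intermediate yield is C_{D,max}/C_{A0} = (k₁/k₂)^[k₂/(k₂−k₁)].
= (0.106/3.61)^(3.61/(3.61−0.106)) = (0.02936)^(1.030) = 0.02639.

0.0264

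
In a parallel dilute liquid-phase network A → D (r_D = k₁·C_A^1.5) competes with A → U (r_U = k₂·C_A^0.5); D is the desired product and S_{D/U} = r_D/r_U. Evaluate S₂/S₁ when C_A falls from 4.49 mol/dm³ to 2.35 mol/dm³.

S_{D/U} = (k₁/k₂)·C_A, so S₂/S₁ = (C_{A,2}/C_{A,1}).
= 2.35/4.49 = 0.523.
Selectivity toward D falls as C_A falls — high-concentration operation is favoured.

0.523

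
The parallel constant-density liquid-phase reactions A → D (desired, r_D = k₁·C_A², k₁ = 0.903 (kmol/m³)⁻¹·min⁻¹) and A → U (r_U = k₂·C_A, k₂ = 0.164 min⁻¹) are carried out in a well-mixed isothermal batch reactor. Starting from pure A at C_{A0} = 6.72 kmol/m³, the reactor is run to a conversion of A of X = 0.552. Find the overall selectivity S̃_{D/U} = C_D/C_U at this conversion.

C_A = C_{A0}(1−X) = 3.011 kmol/m³.
Along a PFR/batch, dC_U/dC_A = −r_U/(r_D+r_U) = −k₂/(k₂+k₁·C_A).
Integrating from C_{A0} to C_A: C_U = (0.164/0.903)·ln[(0.164+0.903·6.72)/(0.164+0.903·3.01)] = 0.1816·ln(6.232/2.883) = 0.1400 kmol/m³.
Then C_D = (C_{A0}−C_A) − C_U = 3.709 − 0.1400 = 3.569 kmol/m³.
S̃_{D/U} = C_D/C_U = 3.569/0.1400 = 25.5.

25.5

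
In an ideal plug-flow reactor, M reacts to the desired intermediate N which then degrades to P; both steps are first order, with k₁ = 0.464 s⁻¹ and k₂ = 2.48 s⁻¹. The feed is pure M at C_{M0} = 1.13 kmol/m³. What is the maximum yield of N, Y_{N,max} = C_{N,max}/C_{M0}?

0.127

For a first-order series the maximum intermediate yield is C_{N,max}/C_{M0} = (k₁/k₂)^[k₂/(k₂−k₁)].
= (0.464/2.48)^(2.48/(2.48−0.464)) = (0.1871)^(1.230) = 0.1272.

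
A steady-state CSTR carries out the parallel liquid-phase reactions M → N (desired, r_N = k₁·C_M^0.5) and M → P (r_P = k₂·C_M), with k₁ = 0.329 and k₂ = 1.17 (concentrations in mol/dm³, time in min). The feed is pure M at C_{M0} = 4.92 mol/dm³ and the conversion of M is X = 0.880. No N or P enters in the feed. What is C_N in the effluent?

1.16 mol/dm³

Exit C_M = C_{M0}(1−X) = 4.92×0.120 = 0.5904 mol/dm³.
Rates in a CSTR are evaluated at the outlet concentration: r_N = 0.329×0.5904^0.5 = 0.2528, r_P = 1.17×0.5904 = 0.6908.
Fraction of consumed M going to N: r_N/(r_N+r_P) = 0.2679.
C_N = 0.2679·C_{M0}·X = 0.2679×4.92×0.880 = 1.16 mol/dm³.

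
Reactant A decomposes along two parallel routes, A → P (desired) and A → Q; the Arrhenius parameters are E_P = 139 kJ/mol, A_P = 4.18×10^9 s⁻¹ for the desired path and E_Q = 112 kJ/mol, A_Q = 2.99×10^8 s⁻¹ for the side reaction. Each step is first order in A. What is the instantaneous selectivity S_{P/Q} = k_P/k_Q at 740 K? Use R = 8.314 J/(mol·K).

k_P/k_Q = (A_P/A_Q)·exp[−(E_P−E_Q)/(RT)] = (A_P/A_Q)·exp[(E_Q−E_P)/(RT)].
(E_Q−E_P)/(RT) = (112−139)×10³/(8.314×740) = -27000/6152 = -4.389.
k_P/k_Q = (4.18×10^9/2.99×10^8)·exp(-4.389) = 13.98 × 0.01242 = 0.174.
Since E_P > E_Q, raising the temperature improves selectivity toward P.

0.174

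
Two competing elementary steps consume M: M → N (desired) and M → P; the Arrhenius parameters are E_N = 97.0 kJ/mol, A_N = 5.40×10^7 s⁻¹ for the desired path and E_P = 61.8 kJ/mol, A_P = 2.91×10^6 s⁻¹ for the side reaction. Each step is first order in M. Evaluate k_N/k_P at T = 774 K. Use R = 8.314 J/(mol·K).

With equal orders, S_{N/P} = k_N/k_P = (A_N/A_P)·exp[(E_P−E_N)/(RT)].
(E_P−E_N)/(RT) = (61.8−97.0)×10³/(8.314×774) = -35200/6435 = -5.470.
k_N/k_P = (5.40×10^7/2.91×10^6)·exp(-5.470) = 18.56 × 0.004211 = 0.0781.
Since E_N > E_P, raising the temperature improves selectivity toward N.

0.0781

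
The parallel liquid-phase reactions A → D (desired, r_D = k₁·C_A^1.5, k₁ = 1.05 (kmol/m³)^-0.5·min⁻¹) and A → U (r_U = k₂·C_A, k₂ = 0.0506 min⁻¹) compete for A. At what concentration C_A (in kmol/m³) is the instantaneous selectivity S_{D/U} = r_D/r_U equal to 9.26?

0.199 kmol/m³

S_{D/U} = (k₁/k₂)·C_A^0.5 ⇒ C_A = (S·k₂/k₁)^(2).
= (9.26×0.0506/1.05)^(2) = (0.4462)^(2) = 0.199 kmol/m³.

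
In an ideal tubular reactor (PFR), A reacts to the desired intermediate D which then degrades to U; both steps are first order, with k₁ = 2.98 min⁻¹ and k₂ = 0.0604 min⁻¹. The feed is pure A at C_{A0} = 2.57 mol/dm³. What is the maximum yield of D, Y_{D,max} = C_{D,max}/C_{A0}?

0.923

Evaluating C_D at τ_opt = ln(k₂/k₁)/(k₂−k₁) gives C_{D,max}/C_{A0} = (k₁/k₂)^[k₂/(k₂−k₁)].
= (2.98/0.0604)^(0.0604/(0.0604−2.98)) = (49.34)^(-0.02069) = 0.9225.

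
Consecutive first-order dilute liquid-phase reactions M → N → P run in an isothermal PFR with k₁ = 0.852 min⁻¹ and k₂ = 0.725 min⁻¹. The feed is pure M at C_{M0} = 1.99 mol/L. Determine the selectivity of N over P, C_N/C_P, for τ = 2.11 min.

Solving the coupled first-order balances gives C_N(τ) = [k₁/(k₂−k₁)]·C_{M0}·(e^(−k₁τ) − e^(−k₂τ)).
e^(−k₁τ) = e^(−0.852×2.11) = e^(−1.798) = 0.1657; e^(−k₂τ) = e^(−1.530) = 0.2166.
C_N = 0.852×1.99/(0.725−0.852) × (0.1657−0.2166) = (-13.35)×(-0.05091) = 0.6797 mol/L.
C_M = C_{M0}e^(−k₁τ) = 0.3297 mol/L, so C_P = C_{M0}−C_M−C_N = 0.9806 mol/L; C_N/C_P = 0.693.

0.693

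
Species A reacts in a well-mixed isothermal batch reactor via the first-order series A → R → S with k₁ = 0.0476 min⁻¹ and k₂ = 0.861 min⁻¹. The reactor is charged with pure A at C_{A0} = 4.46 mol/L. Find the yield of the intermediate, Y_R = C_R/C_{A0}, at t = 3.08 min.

0.0464

For first-order series with pure A initially, C_R(t) = k₁C_{A0}/(k₂−k₁)·(e^(−k₁t) − e^(−k₂t)).
e^(−k₁t) = e^(−0.0476×3.08) = e^(−0.1466) = 0.8636; e^(−k₂t) = e^(−2.652) = 0.07052.
C_R = 0.0476×4.46/(0.861−0.0476) × (0.8636−0.07052) = 0.2610×0.7931 = 0.2070 mol/L.
Y_R = C_R/C_{A0} = 0.2070/4.46 = 0.0464.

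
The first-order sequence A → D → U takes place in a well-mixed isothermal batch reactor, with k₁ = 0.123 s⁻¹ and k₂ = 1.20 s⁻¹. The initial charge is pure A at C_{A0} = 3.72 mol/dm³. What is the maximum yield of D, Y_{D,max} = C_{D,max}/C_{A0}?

0.0790

For a first-order series the maximum intermediate yield is C_{D,max}/C_{A0} = (k₁/k₂)^[k₂/(k₂−k₁)].
= (0.123/1.20)^(1.20/(1.20−0.123)) = (0.1025)^(1.114) = 0.07902.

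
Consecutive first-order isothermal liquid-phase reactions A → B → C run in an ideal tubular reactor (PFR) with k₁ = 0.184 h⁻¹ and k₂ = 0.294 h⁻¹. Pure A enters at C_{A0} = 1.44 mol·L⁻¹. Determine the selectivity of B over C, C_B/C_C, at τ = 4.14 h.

Solving the coupled first-order balances gives C_B(τ) = [k₁/(k₂−k₁)]·C_{A0}·(e^(−k₁τ) − e^(−k₂τ)).
e^(−k₁τ) = e^(−0.184×4.14) = e^(−0.7618) = 0.4668; e^(−k₂τ) = e^(−1.217) = 0.2961.
C_B = 0.184×1.44/(0.294−0.184) × (0.4668−0.2961) = 2.409×0.1708 = 0.4113 mol·L⁻¹.
C_A = C_{A0}e^(−k₁τ) = 0.6723 mol·L⁻¹, so C_C = C_{A0}−C_A−C_B = 0.3564 mol·L⁻¹; C_B/C_C = 1.15.

1.15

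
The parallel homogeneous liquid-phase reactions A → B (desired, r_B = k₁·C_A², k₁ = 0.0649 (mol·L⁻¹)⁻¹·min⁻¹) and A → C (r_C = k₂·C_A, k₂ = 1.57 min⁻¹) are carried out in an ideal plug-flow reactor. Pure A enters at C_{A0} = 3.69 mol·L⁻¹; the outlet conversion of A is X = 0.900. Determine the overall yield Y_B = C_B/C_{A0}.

0.0685

C_A = C_{A0}(1−X) = 0.3690 mol·L⁻¹.
Along a PFR/batch, dC_C/dC_A = −r_C/(r_B+r_C) = −k₂/(k₂+k₁·C_A).
Integrating from C_{A0} to C_A: C_C = (1.57/0.0649)·ln[(1.57+0.0649·3.69)/(1.57+0.0649·0.369)] = 24.19·ln(1.809/1.594) = 3.068 mol·L⁻¹.
Then C_B = (C_{A0}−C_A) − C_C = 3.321 − 3.068 = 0.2529 mol·L⁻¹.
Y_B = C_B/C_{A0} = 0.2529/3.69 = 0.0685.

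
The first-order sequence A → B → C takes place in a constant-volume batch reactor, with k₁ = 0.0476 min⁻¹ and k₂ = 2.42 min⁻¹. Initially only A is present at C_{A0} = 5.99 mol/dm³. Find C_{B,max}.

0.109 mol/dm³

Evaluating C_B at t_opt = ln(k₂/k₁)/(k₂−k₁) gives C_{B,max}/C_{A0} = (k₁/k₂)^[k₂/(k₂−k₁)].
= (0.0476/2.42)^(2.42/(2.42−0.0476)) = (0.01967)^(1.020) = 0.01818.
C_{B,max} = 0.01818×5.99 = 0.109 mol/dm³.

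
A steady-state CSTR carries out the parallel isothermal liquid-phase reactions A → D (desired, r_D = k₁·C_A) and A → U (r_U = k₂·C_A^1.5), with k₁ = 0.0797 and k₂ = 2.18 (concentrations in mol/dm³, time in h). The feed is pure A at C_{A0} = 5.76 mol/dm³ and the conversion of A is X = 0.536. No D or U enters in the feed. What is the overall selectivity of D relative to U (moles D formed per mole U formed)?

Exit C_A = C_{A0}(1−X) = 5.76×0.464 = 2.673 mol/dm³.
In a CSTR the entire volume is at exit conditions, so r_D = 0.0797×2.673 = 0.2130 and r_U = 2.18×2.673^1.5 = 9.525.
Overall selectivity = C_D/C_U = r_Dτ/(r_Uτ) = r_D/r_U = 0.0224.

0.0224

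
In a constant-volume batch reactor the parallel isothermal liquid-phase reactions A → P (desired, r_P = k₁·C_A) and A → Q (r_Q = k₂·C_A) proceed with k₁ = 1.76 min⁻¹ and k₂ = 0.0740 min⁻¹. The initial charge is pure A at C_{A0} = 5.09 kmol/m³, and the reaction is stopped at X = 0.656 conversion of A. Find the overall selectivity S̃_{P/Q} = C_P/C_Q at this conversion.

23.8

C_A = C_{A0}(1−X) = 1.751 kmol/m³.
Both paths are first order in A, so the instantaneous fraction to P is constant: dC_P/d(−C_A) = k₁/(k₁+k₂) = 0.9597.
C_P = 0.9597·(C_{A0}−C_A) = 0.9597×3.339 = 3.20 kmol/m³.
C_Q = (C_{A0}−C_A)−C_P = 0.1347 kmol/m³; S̃_{P/Q} = 3.204/0.1347 = 23.8.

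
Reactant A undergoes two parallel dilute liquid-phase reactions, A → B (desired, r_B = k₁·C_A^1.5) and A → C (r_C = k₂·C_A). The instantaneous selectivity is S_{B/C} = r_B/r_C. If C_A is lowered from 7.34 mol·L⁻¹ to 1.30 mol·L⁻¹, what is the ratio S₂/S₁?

0.421

S_{B/C} = (k₁/k₂)·C_A^0.5, so S₂/S₁ = (C_{A,2}/C_{A,1})^0.5.
= (1.30/7.34)^0.5 = (0.1771)^0.5 = 0.421.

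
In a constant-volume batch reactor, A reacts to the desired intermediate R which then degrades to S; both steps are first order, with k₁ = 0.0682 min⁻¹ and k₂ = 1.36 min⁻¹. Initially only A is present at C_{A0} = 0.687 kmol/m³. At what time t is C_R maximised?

Setting dC_R/dt = 0 gives t_opt = ln(k₂/k₁)/(k₂−k₁).
= ln(1.36/0.0682)/(1.36−0.0682) = ln(19.94)/1.292 = 2.993/1.292 = 2.32 min.

2.32 min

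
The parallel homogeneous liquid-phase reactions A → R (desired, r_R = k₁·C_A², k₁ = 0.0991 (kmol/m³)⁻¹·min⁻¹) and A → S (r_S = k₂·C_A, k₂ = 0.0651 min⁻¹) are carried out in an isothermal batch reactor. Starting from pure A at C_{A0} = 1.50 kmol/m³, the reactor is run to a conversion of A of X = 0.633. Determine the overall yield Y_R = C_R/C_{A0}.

C_A = C_{A0}(1−X) = 0.5505 kmol/m³.
Along a PFR/batch, dC_S/dC_A = −r_S/(r_R+r_S) = −k₂/(k₂+k₁·C_A).
Integrating from C_{A0} to C_A: C_S = (0.0651/0.0991)·ln[(0.0651+0.0991·1.50)/(0.0651+0.0991·0.550)] = 0.6569·ln(0.2137/0.1197) = 0.3811 kmol/m³.
Then C_R = (C_{A0}−C_A) − C_S = 0.9495 − 0.3811 = 0.5684 kmol/m³.
Y_R = C_R/C_{A0} = 0.5684/1.50 = 0.379.

0.379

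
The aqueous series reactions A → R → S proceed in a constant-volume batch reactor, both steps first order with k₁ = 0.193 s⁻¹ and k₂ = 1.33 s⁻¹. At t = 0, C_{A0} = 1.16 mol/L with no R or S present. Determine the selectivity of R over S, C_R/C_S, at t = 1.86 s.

0.528

Solving the coupled first-order balances gives C_R(t) = [k₁/(k₂−k₁)]·C_{A0}·(e^(−k₁t) − e^(−k₂t)).
e^(−k₁t) = e^(−0.193×1.86) = e^(−0.3590) = 0.6984; e^(−k₂t) = e^(−2.474) = 0.08426.
C_R = 0.193×1.16/(1.33−0.193) × (0.6984−0.08426) = 0.1969×0.6141 = 0.1209 mol/L.
C_A = C_{A0}e^(−k₁t) = 0.8101 mol/L, so C_S = C_{A0}−C_A−C_R = 0.2289 mol/L; C_R/C_S = 0.528.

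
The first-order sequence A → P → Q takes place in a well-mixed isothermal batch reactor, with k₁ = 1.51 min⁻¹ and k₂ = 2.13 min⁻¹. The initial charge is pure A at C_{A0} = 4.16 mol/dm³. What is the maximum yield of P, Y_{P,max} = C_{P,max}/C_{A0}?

For a first-order series the maximum intermediate yield is C_{P,max}/C_{A0} = (k₁/k₂)^[k₂/(k₂−k₁)].
= (1.51/2.13)^(2.13/(2.13−1.51)) = (0.7089)^(3.435) = 0.3067.

0.307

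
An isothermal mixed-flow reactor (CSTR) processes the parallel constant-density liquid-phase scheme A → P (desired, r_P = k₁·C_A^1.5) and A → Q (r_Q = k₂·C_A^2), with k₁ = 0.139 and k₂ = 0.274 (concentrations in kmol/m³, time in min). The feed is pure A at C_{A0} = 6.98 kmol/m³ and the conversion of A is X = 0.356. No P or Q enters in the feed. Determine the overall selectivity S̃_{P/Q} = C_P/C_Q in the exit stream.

Exit C_A = C_{A0}(1−X) = 6.98×0.644 = 4.495 kmol/m³.
Rates in a CSTR are evaluated at the outlet concentration: r_P = 0.139×4.495^1.5 = 1.325, r_Q = 0.274×4.495^2 = 5.536.
Overall selectivity = C_P/C_Q = r_Pτ/(r_Qτ) = r_P/r_Q = 0.239.

0.239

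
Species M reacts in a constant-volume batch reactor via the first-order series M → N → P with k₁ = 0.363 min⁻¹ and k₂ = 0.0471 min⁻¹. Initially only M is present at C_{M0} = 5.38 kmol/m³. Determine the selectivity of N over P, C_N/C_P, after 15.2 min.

The intermediate concentration in a first-order A→B→C sequence is C_N = k₁C_{M0}(e^(−k₁t) − e^(−k₂t))/(k₂−k₁).
e^(−k₁t) = e^(−0.363×15.2) = e^(−5.518) = 0.004015; e^(−k₂t) = e^(−0.7159) = 0.4887.
C_N = 0.363×5.38/(0.0471−0.363) × (0.004015−0.4887) = (-6.182)×(-0.4847) = 2.997 kmol/m³.
C_M = C_{M0}e^(−k₁t) = 0.02160 kmol/m³, so C_P = C_{M0}−C_M−C_N = 2.362 kmol/m³; C_N/C_P = 1.27.

1.27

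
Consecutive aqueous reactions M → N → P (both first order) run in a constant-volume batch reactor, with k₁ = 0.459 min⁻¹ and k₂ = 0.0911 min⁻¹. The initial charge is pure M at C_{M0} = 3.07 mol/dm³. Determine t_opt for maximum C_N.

For first-order series the maximum of C_N occurs at t_opt = ln(k₂/k₁)/(k₂−k₁).
= ln(0.0911/0.459)/(0.0911−0.459) = ln(0.1985)/-0.3679 = -1.617/-0.3679 = 4.40 min.

4.40 min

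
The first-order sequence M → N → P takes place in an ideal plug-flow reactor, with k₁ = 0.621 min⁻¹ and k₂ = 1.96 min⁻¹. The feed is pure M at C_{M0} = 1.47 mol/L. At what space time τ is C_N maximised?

0.858 min

The intermediate peaks when r₁ = r₂, i.e. k₁e^(−k₁τ) = k₂e^(−k₂τ), giving τ_opt = ln(k₂/k₁)/(k₂−k₁).
= ln(1.96/0.621)/(1.96−0.621) = ln(3.156)/1.339 = 1.149/1.339 = 0.858 min.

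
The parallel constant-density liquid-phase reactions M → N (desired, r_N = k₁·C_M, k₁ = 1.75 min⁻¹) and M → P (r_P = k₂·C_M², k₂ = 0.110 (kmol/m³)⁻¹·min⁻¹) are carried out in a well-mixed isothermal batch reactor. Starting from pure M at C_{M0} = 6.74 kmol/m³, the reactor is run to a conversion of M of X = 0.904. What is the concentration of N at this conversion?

4.99 kmol/m³

C_M = C_{M0}(1−X) = 0.6470 kmol/m³.
Along a PFR/batch, dC_N/dC_M = −r_N/(r_N+r_P) = −k₁/(k₁+k₂·C_M).
Integrating from C_{M0} to C_M: C_N = (1.75/0.110)·ln[(1.75+0.110·6.74)/(1.75+0.110·0.647)] = 15.91·ln(2.491/1.821) = 4.985 kmol/m³.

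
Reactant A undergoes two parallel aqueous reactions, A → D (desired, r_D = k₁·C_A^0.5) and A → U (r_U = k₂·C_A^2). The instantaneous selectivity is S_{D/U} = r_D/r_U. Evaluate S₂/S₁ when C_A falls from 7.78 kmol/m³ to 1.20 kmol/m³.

16.5

S_{D/U} = (k₁/k₂)·C_A^-1.5, so S₂/S₁ = (C_{A,2}/C_{A,1})^-1.5.
= (1.20/7.78)^(-1.5) = (0.1542)^(-1.5) = 16.5.
Selectivity toward D rises as C_A falls — low-concentration operation is favoured.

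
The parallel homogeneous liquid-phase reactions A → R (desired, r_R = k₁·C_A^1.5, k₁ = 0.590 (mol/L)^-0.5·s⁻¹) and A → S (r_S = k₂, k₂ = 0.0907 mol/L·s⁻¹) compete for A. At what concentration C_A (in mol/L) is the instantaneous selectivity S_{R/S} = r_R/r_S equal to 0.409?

0.158 mol/L

S_{R/S} = (k₁/k₂)·C_A^1.5 ⇒ C_A = (S·k₂/k₁)^(1/1.5).
= (0.409×0.0907/0.590)^(0.6667) = (0.06288)^(0.6667) = 0.158 mol/L.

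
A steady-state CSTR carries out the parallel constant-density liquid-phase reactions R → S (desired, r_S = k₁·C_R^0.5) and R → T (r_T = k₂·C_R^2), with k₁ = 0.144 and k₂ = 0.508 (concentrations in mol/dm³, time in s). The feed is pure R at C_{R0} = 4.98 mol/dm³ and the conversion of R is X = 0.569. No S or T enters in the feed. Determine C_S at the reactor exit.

0.234 mol/dm³

Exit C_R = C_{R0}(1−X) = 4.98×0.431 = 2.146 mol/dm³.
Rates in a CSTR are evaluated at the outlet concentration: r_S = 0.144×2.146^0.5 = 0.2110, r_T = 0.508×2.146^2 = 2.340.
Fraction of consumed R going to S: r_S/(r_S+r_T) = 0.08269.
C_S = 0.08269·C_{R0}·X = 0.08269×4.98×0.569 = 0.234 mol/dm³.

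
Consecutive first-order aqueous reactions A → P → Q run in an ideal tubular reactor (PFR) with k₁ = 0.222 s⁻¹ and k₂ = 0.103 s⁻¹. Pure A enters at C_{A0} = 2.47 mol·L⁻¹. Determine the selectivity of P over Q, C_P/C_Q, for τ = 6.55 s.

2.04

Solving the coupled first-order balances gives C_P(τ) = [k₁/(k₂−k₁)]·C_{A0}·(e^(−k₁τ) − e^(−k₂τ)).
e^(−k₁τ) = e^(−0.222×6.55) = e^(−1.454) = 0.2336; e^(−k₂τ) = e^(−0.6746) = 0.5093.
C_P = 0.222×2.47/(0.103−0.222) × (0.2336−0.5093) = (-4.608)×(-0.2757) = 1.271 mol·L⁻¹.
C_A = C_{A0}e^(−k₁τ) = 0.5770 mol·L⁻¹, so C_Q = C_{A0}−C_A−C_P = 0.6225 mol·L⁻¹; C_P/C_Q = 2.04.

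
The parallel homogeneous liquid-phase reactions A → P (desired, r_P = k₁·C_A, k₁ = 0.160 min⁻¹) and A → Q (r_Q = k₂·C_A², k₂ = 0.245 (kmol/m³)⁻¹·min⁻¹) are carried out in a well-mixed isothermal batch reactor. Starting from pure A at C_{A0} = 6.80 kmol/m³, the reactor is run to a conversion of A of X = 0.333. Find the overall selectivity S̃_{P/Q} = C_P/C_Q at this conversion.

C_A = C_{A0}(1−X) = 4.536 kmol/m³.
Along a PFR/batch, dC_P/dC_A = −r_P/(r_P+r_Q) = −k₁/(k₁+k₂·C_A).
Integrating from C_{A0} to C_A: C_P = (0.160/0.245)·ln[(0.160+0.245·6.80)/(0.160+0.245·4.54)] = 0.6531·ln(1.826/1.271) = 0.2365 kmol/m³.
C_Q = (C_{A0}−C_A)−C_P = 2.028 kmol/m³; S̃_{P/Q} = 0.2365/2.028 = 0.117.

0.117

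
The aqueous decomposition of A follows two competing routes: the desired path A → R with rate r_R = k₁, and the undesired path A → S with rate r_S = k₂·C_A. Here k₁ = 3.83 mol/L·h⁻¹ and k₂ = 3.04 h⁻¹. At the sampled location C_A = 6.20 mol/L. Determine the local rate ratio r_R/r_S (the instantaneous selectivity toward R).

0.203

S_{R/S} = r_R/r_S = (k₁)/(k₂·C_A) = (k₁/k₂)·C_A⁻¹.
= (3.83) / (3.04×6.200) = 3.830/18.85 = 0.203.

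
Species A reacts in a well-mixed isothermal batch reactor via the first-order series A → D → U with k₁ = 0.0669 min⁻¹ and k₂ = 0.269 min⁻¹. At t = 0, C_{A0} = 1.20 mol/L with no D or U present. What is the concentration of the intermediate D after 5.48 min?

For first-order series with pure A initially, C_D(t) = k₁C_{A0}/(k₂−k₁)·(e^(−k₁t) − e^(−k₂t)).
e^(−k₁t) = e^(−0.0669×5.48) = e^(−0.3666) = 0.6931; e^(−k₂t) = e^(−1.474) = 0.2290.
C_D = 0.0669×1.20/(0.269−0.0669) × (0.6931−0.2290) = 0.3972×0.4641 = 0.1844 mol/L.

0.184 mol/L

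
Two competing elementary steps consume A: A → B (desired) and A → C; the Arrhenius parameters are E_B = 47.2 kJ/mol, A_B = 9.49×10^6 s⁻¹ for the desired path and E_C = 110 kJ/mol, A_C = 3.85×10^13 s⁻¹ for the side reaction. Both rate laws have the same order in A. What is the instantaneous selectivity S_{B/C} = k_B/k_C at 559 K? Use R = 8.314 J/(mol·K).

Since both paths have the same order in A, the concentration cancels and S_{B/C} = k_B/k_C = (A_B/A_C)·exp[(E_C−E_B)/(RT)].
(E_C−E_B)/(RT) = (110−47.2)×10³/(8.314×559) = 62800/4648 = 13.51.
k_B/k_C = (9.49×10^6/3.85×10^13)·exp(13.51) = 2.465×10^-7 × 7.386×10^5 = 0.182.

0.182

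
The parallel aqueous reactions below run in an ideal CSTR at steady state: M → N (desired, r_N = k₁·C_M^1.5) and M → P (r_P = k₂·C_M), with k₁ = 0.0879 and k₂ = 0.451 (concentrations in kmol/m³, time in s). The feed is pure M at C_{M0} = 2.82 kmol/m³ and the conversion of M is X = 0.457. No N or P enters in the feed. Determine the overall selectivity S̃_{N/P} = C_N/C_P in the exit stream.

Exit C_M = C_{M0}(1−X) = 2.82×0.543 = 1.531 kmol/m³.
Rates in a CSTR are evaluated at the outlet concentration: r_N = 0.0879×1.531^1.5 = 0.1666, r_P = 0.451×1.531 = 0.6906.
Overall selectivity = C_N/C_P = r_Nτ/(r_Pτ) = r_N/r_P = 0.241.

0.241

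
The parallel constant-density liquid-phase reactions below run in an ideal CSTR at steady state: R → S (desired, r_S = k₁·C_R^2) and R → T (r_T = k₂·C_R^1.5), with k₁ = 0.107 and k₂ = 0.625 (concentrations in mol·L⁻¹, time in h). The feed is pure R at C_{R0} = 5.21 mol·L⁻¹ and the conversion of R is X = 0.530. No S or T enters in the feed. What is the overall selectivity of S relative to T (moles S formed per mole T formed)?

0.268

Exit C_R = C_{R0}(1−X) = 5.21×0.470 = 2.449 mol·L⁻¹.
In a CSTR the entire volume is at exit conditions, so r_S = 0.107×2.449^2 = 0.6416 and r_T = 0.625×2.449^1.5 = 2.395.
Overall selectivity = C_S/C_T = r_Sτ/(r_Tτ) = r_S/r_T = 0.268.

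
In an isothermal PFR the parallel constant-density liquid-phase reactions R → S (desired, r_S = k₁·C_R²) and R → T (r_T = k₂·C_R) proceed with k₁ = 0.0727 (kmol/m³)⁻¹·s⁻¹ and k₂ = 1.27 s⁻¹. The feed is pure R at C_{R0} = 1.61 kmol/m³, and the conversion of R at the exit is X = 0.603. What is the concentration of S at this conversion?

C_R = C_{R0}(1−X) = 0.6392 kmol/m³.
Along a PFR/batch, dC_T/dC_R = −r_T/(r_S+r_T) = −k₂/(k₂+k₁·C_R).
Integrating from C_{R0} to C_R: C_T = (1.27/0.0727)·ln[(1.27+0.0727·1.61)/(1.27+0.0727·0.639)] = 17.47·ln(1.387/1.316) = 0.9123 kmol/m³.
Then C_S = (C_{R0}−C_R) − C_T = 0.9708 − 0.9123 = 0.05851 kmol/m³.

0.0585 kmol/m³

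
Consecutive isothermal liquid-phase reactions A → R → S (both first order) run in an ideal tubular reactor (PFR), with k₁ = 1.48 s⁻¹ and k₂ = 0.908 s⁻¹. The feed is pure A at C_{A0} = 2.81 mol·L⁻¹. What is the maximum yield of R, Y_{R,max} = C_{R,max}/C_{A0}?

For a first-order series the maximum intermediate yield is C_{R,max}/C_{A0} = (k₁/k₂)^[k₂/(k₂−k₁)].
= (1.48/0.908)^(0.908/(0.908−1.48)) = (1.630)^(-1.587) = 0.4605.

0.460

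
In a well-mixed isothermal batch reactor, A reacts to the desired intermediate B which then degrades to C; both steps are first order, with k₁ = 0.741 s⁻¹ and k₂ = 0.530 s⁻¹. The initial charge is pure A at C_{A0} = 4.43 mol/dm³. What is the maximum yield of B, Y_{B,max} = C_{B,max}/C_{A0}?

0.431

For a first-order series the maximum intermediate yield is C_{B,max}/C_{A0} = (k₁/k₂)^[k₂/(k₂−k₁)].
= (0.741/0.530)^(0.530/(0.530−0.741)) = (1.398)^(-2.512) = 0.4309.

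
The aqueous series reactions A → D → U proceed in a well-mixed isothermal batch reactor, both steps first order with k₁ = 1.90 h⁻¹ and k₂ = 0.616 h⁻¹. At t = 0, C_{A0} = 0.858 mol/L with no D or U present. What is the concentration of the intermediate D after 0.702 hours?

0.489 mol/L

For first-order series with pure A initially, C_D(t) = k₁C_{A0}/(k₂−k₁)·(e^(−k₁t) − e^(−k₂t)).
e^(−k₁t) = e^(−1.90×0.702) = e^(−1.334) = 0.2635; e^(−k₂t) = e^(−0.4324) = 0.6489.
C_D = 1.90×0.858/(0.616−1.90) × (0.2635−0.6489) = (-1.270)×(-0.3855) = 0.4894 mol/L.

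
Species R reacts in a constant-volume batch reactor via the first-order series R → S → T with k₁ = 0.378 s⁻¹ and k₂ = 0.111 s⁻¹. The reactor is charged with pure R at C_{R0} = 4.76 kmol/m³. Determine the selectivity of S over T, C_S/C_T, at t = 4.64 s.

For first-order series with pure R initially, C_S(t) = k₁C_{R0}/(k₂−k₁)·(e^(−k₁t) − e^(−k₂t)).
e^(−k₁t) = e^(−0.378×4.64) = e^(−1.754) = 0.1731; e^(−k₂t) = e^(−0.5150) = 0.5975.
C_S = 0.378×4.76/(0.111−0.378) × (0.1731−0.5975) = (-6.739)×(-0.4244) = 2.860 kmol/m³.
C_R = C_{R0}e^(−k₁t) = 0.8239 kmol/m³, so C_T = C_{R0}−C_R−C_S = 1.076 kmol/m³; C_S/C_T = 2.66.

2.66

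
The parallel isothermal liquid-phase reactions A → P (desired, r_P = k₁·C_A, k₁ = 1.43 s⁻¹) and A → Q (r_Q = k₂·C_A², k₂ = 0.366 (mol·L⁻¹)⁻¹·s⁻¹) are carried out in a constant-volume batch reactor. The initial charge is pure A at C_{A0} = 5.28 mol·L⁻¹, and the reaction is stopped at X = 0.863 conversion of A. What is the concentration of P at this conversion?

2.68 mol·L⁻¹

C_A = C_{A0}(1−X) = 0.7234 mol·L⁻¹.
Along a PFR/batch, dC_P/dC_A = −r_P/(r_P+r_Q) = −k₁/(k₁+k₂·C_A).
Integrating from C_{A0} to C_A: C_P = (1.43/0.366)·ln[(1.43+0.366·5.28)/(1.43+0.366·0.723)] = 3.907·ln(3.362/1.695) = 2.677 mol·L⁻¹.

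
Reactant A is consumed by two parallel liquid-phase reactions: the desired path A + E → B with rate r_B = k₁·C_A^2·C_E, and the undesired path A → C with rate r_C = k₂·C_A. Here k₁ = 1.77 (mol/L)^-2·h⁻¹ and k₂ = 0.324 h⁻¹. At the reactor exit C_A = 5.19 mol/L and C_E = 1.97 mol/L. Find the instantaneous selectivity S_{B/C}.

55.9

S_{B/C} = r_B/r_C = (k₁·C_A^2·C_E)/(k₂·C_A) = (k₁/k₂)·C_A·C_E.
= (1.77×5.190^2×1.970) / (0.324×5.190) = 93.92/1.682 = 55.9.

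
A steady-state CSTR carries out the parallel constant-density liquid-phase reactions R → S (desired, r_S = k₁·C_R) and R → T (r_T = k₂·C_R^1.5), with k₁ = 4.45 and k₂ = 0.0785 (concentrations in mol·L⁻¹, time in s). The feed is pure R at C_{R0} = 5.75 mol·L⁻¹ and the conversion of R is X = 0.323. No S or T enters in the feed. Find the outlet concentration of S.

1.79 mol·L⁻¹

Exit C_R = C_{R0}(1−X) = 5.75×0.677 = 3.893 mol·L⁻¹.
In a CSTR the entire volume is at exit conditions, so r_S = 4.45×3.893 = 17.32 and r_T = 0.0785×3.893^1.5 = 0.6029.
Fraction of consumed R going to S: r_S/(r_S+r_T) = 0.9664.
C_S = 0.9664·C_{R0}·X = 0.9664×5.75×0.323 = 1.79 mol·L⁻¹.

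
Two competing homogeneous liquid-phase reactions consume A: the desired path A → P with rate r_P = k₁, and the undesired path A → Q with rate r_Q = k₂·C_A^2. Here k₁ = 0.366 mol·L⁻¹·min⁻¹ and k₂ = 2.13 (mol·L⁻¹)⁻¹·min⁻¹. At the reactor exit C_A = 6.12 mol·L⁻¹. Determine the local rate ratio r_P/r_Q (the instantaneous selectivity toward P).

0.00459

S_{P/Q} = r_P/r_Q = (k₁)/(k₂·C_A^2) = (k₁/k₂)·C_A^-2.
= (0.366) / (2.13×6.120^2) = 0.3660/79.78 = 0.00459.
The undesired path is higher order in A, so low C_A (CSTR or dilute feed) favours P.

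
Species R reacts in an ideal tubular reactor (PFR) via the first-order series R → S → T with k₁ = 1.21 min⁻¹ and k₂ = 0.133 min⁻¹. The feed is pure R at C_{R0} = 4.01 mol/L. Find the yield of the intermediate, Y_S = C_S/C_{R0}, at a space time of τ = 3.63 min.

0.679

The intermediate concentration in a first-order A→B→C sequence is C_S = k₁C_{R0}(e^(−k₁τ) − e^(−k₂τ))/(k₂−k₁).
e^(−k₁τ) = e^(−1.21×3.63) = e^(−4.392) = 0.01237; e^(−k₂τ) = e^(−0.4828) = 0.6171.
C_S = 1.21×4.01/(0.133−1.21) × (0.01237−0.6171) = (-4.505)×(-0.6047) = 2.724 mol/L.
Y_S = C_S/C_{R0} = 2.724/4.01 = 0.679.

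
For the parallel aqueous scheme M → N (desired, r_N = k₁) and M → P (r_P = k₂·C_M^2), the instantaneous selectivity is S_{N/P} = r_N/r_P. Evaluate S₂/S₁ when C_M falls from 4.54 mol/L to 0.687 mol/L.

43.7

S_{N/P} = (k₁/k₂)·C_M^-2, so S₂/S₁ = (C_{M,2}/C_{M,1})^-2.
= (0.687/4.54)^(-2) = (0.1513)^(-2) = 43.7.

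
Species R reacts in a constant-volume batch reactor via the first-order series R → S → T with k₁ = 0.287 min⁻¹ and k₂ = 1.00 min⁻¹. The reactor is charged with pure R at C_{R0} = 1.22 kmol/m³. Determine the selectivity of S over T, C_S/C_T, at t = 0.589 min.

For first-order series with pure R initially, C_S(t) = k₁C_{R0}/(k₂−k₁)·(e^(−k₁t) − e^(−k₂t)).
e^(−k₁t) = e^(−0.287×0.589) = e^(−0.1690) = 0.8445; e^(−k₂t) = e^(−0.5890) = 0.5549.
C_S = 0.287×1.22/(1.00−0.287) × (0.8445−0.5549) = 0.4911×0.2896 = 0.1422 kmol/m³.
C_R = C_{R0}e^(−k₁t) = 1.030 kmol/m³, so C_T = C_{R0}−C_R−C_S = 0.04753 kmol/m³; C_S/C_T = 2.99.

2.99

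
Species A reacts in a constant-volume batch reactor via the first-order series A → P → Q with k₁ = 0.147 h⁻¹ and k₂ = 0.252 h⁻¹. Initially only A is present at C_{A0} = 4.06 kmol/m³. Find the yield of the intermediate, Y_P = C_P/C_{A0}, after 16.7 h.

For first-order series with pure A initially, C_P(t) = k₁C_{A0}/(k₂−k₁)·(e^(−k₁t) − e^(−k₂t)).
e^(−k₁t) = e^(−0.147×16.7) = e^(−2.455) = 0.08587; e^(−k₂t) = e^(−4.208) = 0.01487.
C_P = 0.147×4.06/(0.252−0.147) × (0.08587−0.01487) = 5.684×0.07100 = 0.4036 kmol/m³.
Y_P = C_P/C_{A0} = 0.4036/4.06 = 0.0994.

0.0994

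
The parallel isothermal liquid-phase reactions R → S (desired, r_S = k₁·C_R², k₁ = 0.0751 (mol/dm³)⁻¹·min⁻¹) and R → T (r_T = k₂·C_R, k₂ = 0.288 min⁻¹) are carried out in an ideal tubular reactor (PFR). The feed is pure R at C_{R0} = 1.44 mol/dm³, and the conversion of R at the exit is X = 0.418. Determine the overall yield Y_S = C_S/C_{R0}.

0.0953

C_R = C_{R0}(1−X) = 0.8381 mol/dm³.
Along a PFR/batch, dC_T/dC_R = −r_T/(r_S+r_T) = −k₂/(k₂+k₁·C_R).
Integrating from C_{R0} to C_R: C_T = (0.288/0.0751)·ln[(0.288+0.0751·1.44)/(0.288+0.0751·0.838)] = 3.835·ln(0.3961/0.3509) = 0.4646 mol/dm³.
Then C_S = (C_{R0}−C_R) − C_T = 0.6019 − 0.4646 = 0.1373 mol/dm³.
Y_S = C_S/C_{R0} = 0.1373/1.44 = 0.0953.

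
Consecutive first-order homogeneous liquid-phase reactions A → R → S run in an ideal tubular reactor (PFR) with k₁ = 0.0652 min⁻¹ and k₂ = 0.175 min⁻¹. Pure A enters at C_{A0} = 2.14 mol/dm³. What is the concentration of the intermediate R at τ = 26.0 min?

Solving the coupled first-order balances gives C_R(τ) = [k₁/(k₂−k₁)]·C_{A0}·(e^(−k₁τ) − e^(−k₂τ)).
e^(−k₁τ) = e^(−0.0652×26.0) = e^(−1.695) = 0.1836; e^(−k₂τ) = e^(−4.550) = 0.01057.
C_R = 0.0652×2.14/(0.175−0.0652) × (0.1836−0.01057) = 1.271×0.1730 = 0.2198 mol/dm³.

0.220 mol/dm³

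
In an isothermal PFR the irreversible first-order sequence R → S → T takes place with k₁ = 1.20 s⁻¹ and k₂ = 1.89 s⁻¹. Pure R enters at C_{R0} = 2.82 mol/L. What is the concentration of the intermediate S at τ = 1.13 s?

Solving the coupled first-order balances gives C_S(τ) = [k₁/(k₂−k₁)]·C_{R0}·(e^(−k₁τ) − e^(−k₂τ)).
e^(−k₁τ) = e^(−1.20×1.13) = e^(−1.356) = 0.2577; e^(−k₂τ) = e^(−2.136) = 0.1182.
C_S = 1.20×2.82/(1.89−1.20) × (0.2577−0.1182) = 4.904×0.1395 = 0.6843 mol/L.

0.684 mol/L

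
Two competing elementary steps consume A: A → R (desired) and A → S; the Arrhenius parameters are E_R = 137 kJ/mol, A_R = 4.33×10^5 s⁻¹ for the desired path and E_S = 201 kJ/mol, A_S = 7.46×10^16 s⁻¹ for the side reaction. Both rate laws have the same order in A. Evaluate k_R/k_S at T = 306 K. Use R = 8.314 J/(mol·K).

Since both paths have the same order in A, the concentration cancels and S_{R/S} = k_R/k_S = (A_R/A_S)·exp[(E_S−E_R)/(RT)].
(E_S−E_R)/(RT) = (201−137)×10³/(8.314×306) = 64000/2544 = 25.16.
k_R/k_S = (4.33×10^5/7.46×10^16)·exp(25.16) = 5.804×10^-12 × 8.420×10^10 = 0.489.
Since E_R < E_S, lowering the temperature improves selectivity toward R.

0.489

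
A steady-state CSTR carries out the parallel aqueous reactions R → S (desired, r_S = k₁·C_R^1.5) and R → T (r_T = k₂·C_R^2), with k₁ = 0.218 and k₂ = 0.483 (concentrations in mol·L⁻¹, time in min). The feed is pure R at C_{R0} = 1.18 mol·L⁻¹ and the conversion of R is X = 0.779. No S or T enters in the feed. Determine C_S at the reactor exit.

0.431 mol·L⁻¹

Exit C_R = C_{R0}(1−X) = 1.18×0.221 = 0.2608 mol·L⁻¹.
A CSTR operates uniformly at the exit composition, giving r_S = 0.02903 and r_T = 0.03285 (each k·C_R^n at C_R = 0.2608).
Fraction of consumed R going to S: r_S/(r_S+r_T) = 0.4692.
C_S = 0.4692·C_{R0}·X = 0.4692×1.18×0.779 = 0.431 mol·L⁻¹.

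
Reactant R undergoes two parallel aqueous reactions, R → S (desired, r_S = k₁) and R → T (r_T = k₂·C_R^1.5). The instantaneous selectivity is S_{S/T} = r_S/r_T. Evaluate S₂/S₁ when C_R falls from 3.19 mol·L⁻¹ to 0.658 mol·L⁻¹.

S_{S/T} = (k₁/k₂)·C_R^-1.5, so S₂/S₁ = (C_{R,2}/C_{R,1})^-1.5.
= (0.658/3.19)^(-1.5) = (0.2063)^(-1.5) = 10.7.
Selectivity toward S rises as C_R falls — low-concentration operation is favoured.

10.7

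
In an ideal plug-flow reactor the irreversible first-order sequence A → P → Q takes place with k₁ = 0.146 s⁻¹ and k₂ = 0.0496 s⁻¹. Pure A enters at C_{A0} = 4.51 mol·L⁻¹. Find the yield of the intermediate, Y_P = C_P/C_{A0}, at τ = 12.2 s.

Solving the coupled first-order balances gives C_P(τ) = [k₁/(k₂−k₁)]·C_{A0}·(e^(−k₁τ) − e^(−k₂τ)).
e^(−k₁τ) = e^(−0.146×12.2) = e^(−1.781) = 0.1684; e^(−k₂τ) = e^(−0.6051) = 0.5460.
C_P = 0.146×4.51/(0.0496−0.146) × (0.1684−0.5460) = (-6.830)×(-0.3776) = 2.579 mol·L⁻¹.
Y_P = C_P/C_{A0} = 2.579/4.51 = 0.572.

0.572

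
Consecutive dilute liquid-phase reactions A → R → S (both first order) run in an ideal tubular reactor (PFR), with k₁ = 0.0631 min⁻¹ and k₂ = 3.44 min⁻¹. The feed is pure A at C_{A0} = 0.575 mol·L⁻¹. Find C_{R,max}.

At the optimum, C_{R,max}/C_{A0} = (k₁/k₂)^[k₂/(k₂−k₁)].
= (0.0631/3.44)^(3.44/(3.44−0.0631)) = (0.01834)^(1.019) = 0.01702.
C_{R,max} = 0.01702×0.575 = 0.00979 mol·L⁻¹.

0.00979 mol·L⁻¹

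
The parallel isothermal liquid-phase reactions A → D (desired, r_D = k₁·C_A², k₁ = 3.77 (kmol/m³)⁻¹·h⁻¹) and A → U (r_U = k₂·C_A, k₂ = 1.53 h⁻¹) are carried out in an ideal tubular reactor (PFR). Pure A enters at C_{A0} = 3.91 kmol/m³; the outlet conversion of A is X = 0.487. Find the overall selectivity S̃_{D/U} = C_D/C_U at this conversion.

7.06

C_A = C_{A0}(1−X) = 2.006 kmol/m³.
Along a PFR/batch, dC_U/dC_A = −r_U/(r_D+r_U) = −k₂/(k₂+k₁·C_A).
Integrating from C_{A0} to C_A: C_U = (1.53/3.77)·ln[(1.53+3.77·3.91)/(1.53+3.77·2.01)] = 0.4058·ln(16.27/9.092) = 0.2362 kmol/m³.
Then C_D = (C_{A0}−C_A) − C_U = 1.904 − 0.2362 = 1.668 kmol/m³.
S̃_{D/U} = C_D/C_U = 1.668/0.2362 = 7.06.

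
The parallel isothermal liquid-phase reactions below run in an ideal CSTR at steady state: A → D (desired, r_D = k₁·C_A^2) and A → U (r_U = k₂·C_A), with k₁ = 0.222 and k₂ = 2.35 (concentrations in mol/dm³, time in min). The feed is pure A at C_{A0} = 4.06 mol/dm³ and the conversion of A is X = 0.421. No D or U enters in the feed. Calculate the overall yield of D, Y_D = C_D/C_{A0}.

0.0765

Exit C_A = C_{A0}(1−X) = 4.06×0.579 = 2.351 mol/dm³.
Rates in a CSTR are evaluated at the outlet concentration: r_D = 0.222×2.351^2 = 1.227, r_U = 2.35×2.351 = 5.524.
Fraction of consumed A going to D: r_D/(r_D+r_U) = 0.1817.
C_D = 0.1817·C_{A0}·X = 0.1817×4.06×0.421 = 0.311 mol/dm³; Y_D = C_D/C_{A0} = 0.0765.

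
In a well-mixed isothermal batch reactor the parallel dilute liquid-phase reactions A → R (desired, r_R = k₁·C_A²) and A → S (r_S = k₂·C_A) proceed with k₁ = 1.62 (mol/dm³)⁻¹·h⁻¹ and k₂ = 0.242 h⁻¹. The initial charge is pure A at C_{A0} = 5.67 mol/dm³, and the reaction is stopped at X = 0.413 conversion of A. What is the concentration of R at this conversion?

C_A = C_{A0}(1−X) = 3.328 mol/dm³.
Along a PFR/batch, dC_S/dC_A = −r_S/(r_R+r_S) = −k₂/(k₂+k₁·C_A).
Integrating from C_{A0} to C_A: C_S = (0.242/1.62)·ln[(0.242+1.62·5.67)/(0.242+1.62·3.33)] = 0.1494·ln(9.427/5.634) = 0.07691 mol/dm³.
Then C_R = (C_{A0}−C_A) − C_S = 2.342 − 0.07691 = 2.265 mol/dm³.

2.26 mol/dm³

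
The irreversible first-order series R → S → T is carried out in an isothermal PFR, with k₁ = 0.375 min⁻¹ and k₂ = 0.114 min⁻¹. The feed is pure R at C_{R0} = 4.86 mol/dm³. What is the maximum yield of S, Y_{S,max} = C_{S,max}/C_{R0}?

For a first-order series the maximum intermediate yield is C_{S,max}/C_{R0} = (k₁/k₂)^[k₂/(k₂−k₁)].
= (0.375/0.114)^(0.114/(0.114−0.375)) = (3.289)^(-0.4368) = 0.5945.

0.594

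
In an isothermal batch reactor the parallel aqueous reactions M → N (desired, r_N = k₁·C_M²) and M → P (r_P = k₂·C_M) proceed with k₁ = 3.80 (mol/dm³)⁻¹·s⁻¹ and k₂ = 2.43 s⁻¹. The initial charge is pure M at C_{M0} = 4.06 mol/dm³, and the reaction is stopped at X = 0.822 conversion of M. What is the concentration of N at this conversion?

2.55 mol/dm³

C_M = C_{M0}(1−X) = 0.7227 mol/dm³.
Along a PFR/batch, dC_P/dC_M = −r_P/(r_N+r_P) = −k₂/(k₂+k₁·C_M).
Integrating from C_{M0} to C_M: C_P = (2.43/3.80)·ln[(2.43+3.80·4.06)/(2.43+3.80·0.723)] = 0.6395·ln(17.86/5.176) = 0.7919 mol/dm³.
Then C_N = (C_{M0}−C_M) − C_P = 3.337 − 0.7919 = 2.545 mol/dm³.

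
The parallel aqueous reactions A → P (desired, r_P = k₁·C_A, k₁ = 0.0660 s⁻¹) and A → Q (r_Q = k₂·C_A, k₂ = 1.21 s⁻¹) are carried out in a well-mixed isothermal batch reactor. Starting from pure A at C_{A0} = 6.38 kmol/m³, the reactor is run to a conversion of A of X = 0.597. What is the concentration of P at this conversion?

C_A = C_{A0}(1−X) = 2.571 kmol/m³.
Both paths are first order in A, so the instantaneous fraction to P is constant: dC_P/d(−C_A) = k₁/(k₁+k₂) = 0.05172.
C_P = 0.05172·(C_{A0}−C_A) = 0.05172×3.809 = 0.197 kmol/m³.

0.197 kmol/m³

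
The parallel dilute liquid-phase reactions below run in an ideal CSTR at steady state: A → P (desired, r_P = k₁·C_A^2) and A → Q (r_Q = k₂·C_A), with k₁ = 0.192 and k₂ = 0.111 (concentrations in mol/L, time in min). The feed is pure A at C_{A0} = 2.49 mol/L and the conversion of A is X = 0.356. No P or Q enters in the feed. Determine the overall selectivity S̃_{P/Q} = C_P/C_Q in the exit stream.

Exit C_A = C_{A0}(1−X) = 2.49×0.644 = 1.604 mol/L.
Rates in a CSTR are evaluated at the outlet concentration: r_P = 0.192×1.604^2 = 0.4937, r_Q = 0.111×1.604 = 0.1780.
Overall selectivity = C_P/C_Q = r_Pτ/(r_Qτ) = r_P/r_Q = 2.77.

2.77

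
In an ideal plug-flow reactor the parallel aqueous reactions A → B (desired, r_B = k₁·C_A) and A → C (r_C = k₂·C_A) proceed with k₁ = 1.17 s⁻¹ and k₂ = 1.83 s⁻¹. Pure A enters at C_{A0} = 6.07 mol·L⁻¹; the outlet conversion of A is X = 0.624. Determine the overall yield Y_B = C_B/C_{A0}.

0.243

C_A = C_{A0}(1−X) = 2.282 mol·L⁻¹.
Both paths are first order in A, so the instantaneous fraction to B is constant: dC_B/d(−C_A) = k₁/(k₁+k₂) = 0.3900.
C_B = 0.3900·(C_{A0}−C_A) = 0.3900×3.788 = 1.48 mol·L⁻¹.
Y_B = C_B/C_{A0} = 1.477/6.07 = 0.243.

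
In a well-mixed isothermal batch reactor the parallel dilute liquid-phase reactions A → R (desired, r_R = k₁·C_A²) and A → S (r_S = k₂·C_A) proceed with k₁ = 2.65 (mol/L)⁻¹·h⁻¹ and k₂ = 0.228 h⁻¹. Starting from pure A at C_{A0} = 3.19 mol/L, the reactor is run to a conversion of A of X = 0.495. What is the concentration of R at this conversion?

1.52 mol/L

C_A = C_{A0}(1−X) = 1.611 mol/L.
Along a PFR/batch, dC_S/dC_A = −r_S/(r_R+r_S) = −k₂/(k₂+k₁·C_A).
Integrating from C_{A0} to C_A: C_S = (0.228/2.65)·ln[(0.228+2.65·3.19)/(0.228+2.65·1.61)] = 0.08604·ln(8.681/4.497) = 0.05659 mol/L.
Then C_R = (C_{A0}−C_A) − C_S = 1.579 − 0.05659 = 1.522 mol/L.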